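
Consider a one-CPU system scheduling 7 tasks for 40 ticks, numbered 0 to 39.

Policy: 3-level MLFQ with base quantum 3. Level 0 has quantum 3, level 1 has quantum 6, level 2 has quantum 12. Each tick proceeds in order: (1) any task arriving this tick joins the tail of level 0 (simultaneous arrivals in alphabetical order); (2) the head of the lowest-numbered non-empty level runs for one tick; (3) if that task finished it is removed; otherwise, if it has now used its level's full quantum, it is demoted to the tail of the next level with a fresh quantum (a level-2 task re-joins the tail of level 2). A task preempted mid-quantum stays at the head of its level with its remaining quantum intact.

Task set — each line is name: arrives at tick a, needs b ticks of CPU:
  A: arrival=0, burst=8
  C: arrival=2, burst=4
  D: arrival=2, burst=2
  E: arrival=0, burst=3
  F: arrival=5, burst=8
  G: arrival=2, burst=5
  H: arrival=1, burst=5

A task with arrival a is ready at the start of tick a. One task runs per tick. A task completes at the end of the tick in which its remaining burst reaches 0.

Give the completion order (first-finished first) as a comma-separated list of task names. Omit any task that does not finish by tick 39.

completion order = E, D, A, H, C, G, F

t=0: L0/L1/L2 = AE/-/- → run A
t=1: L0/L1/L2 = AEH/-/- → run A
t=2: L0/L1/L2 = AEHCDG/-/- → run A
t=3: L0/L1/L2 = EHCDG/A/- → run E
t=4: L0/L1/L2 = EHCDG/A/- → run E
t=5: L0/L1/L2 = EHCDGF/A/- → run E
t=6: L0/L1/L2 = HCDGF/A/- → run H
t=7: L0/L1/L2 = HCDGF/A/- → run H
t=8: L0/L1/L2 = HCDGF/A/- → run H
t=9: L0/L1/L2 = CDGF/AH/- → run C
t=10: L0/L1/L2 = CDGF/AH/- → run C
t=11: L0/L1/L2 = CDGF/AH/- → run C
t=12: L0/L1/L2 = DGF/AHC/- → run D
t=13: L0/L1/L2 = DGF/AHC/- → run D
t=14: L0/L1/L2 = GF/AHC/- → run G
t=15: L0/L1/L2 = GF/AHC/- → run G
t=16: L0/L1/L2 = GF/AHC/- → run G
t=17: L0/L1/L2 = F/AHCG/- → run F
t=18: L0/L1/L2 = F/AHCG/- → run F
t=19: L0/L1/L2 = F/AHCG/- → run F
t=20: L0/L1/L2 = -/AHCGF/- → run A
t=21: L0/L1/L2 = -/AHCGF/- → run A
t=22: L0/L1/L2 = -/AHCGF/- → run A
t=23: L0/L1/L2 = -/AHCGF/- → run A
t=24: L0/L1/L2 = -/AHCGF/- → run A
t=25: L0/L1/L2 = -/HCGF/- → run H
t=26: L0/L1/L2 = -/HCGF/- → run H
t=27: L0/L1/L2 = -/CGF/- → run C
t=28: L0/L1/L2 = -/GF/- → run G
t=29: L0/L1/L2 = -/GF/- → run G
t=30: L0/L1/L2 = -/F/- → run F
t=31: L0/L1/L2 = -/F/- → run F
t=32: L0/L1/L2 = -/F/- → run F
t=33: L0/L1/L2 = -/F/- → run F
t=34: L0/L1/L2 = -/F/- → run F
t=35: (idle)
t=36: (idle)
t=37: (idle)
t=38: (idle)
t=39: (idle)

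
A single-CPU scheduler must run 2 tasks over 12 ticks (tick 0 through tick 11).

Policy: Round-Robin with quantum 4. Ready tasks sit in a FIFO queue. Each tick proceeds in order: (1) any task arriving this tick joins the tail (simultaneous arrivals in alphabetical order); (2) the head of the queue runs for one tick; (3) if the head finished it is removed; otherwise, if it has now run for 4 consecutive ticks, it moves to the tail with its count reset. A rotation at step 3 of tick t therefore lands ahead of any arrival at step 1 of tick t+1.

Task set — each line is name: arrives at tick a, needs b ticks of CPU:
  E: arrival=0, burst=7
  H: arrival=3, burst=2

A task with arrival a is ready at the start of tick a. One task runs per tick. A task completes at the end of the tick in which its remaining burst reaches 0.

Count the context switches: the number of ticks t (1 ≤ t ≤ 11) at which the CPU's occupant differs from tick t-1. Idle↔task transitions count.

t=0: queue=[E] q_used=0 → run E
t=1: queue=[E] q_used=1 → run E
t=2: queue=[E] q_used=2 → run E
t=3: queue=[E,H] q_used=3 → run E
t=4: queue=[H,E] q_used=0 → run H
t=5: queue=[H,E] q_used=1 → run H
t=6: queue=[E] q_used=0 → run E
t=7: queue=[E] q_used=1 → run E
t=8: queue=[E] q_used=2 → run E
t=9: (idle)
t=10: (idle)
t=11: (idle)

context switches = 3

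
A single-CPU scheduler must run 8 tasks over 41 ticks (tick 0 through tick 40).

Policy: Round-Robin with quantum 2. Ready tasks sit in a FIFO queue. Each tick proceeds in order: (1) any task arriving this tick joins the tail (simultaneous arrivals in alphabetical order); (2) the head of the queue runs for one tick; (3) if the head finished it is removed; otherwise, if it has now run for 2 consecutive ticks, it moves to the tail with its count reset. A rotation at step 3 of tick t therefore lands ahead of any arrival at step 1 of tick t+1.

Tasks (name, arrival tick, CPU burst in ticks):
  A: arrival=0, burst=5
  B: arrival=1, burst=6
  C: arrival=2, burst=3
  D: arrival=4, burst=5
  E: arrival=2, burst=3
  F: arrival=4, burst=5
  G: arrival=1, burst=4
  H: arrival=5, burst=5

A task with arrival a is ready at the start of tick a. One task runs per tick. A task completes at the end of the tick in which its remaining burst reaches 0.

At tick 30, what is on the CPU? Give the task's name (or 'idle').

t=0: queue=[A] q_used=0 → run A
t=1: queue=[A,B,G] q_used=1 → run A
t=2: queue=[B,G,A,C,E] q_used=0 → run B
t=3: queue=[B,G,A,C,E] q_used=1 → run B
t=4: queue=[G,A,C,E,B,D,F] q_used=0 → run G
t=5: queue=[G,A,C,E,B,D,F,H] q_used=1 → run G
t=6: queue=[A,C,E,B,D,F,H,G] q_used=0 → run A
t=7: queue=[A,C,E,B,D,F,H,G] q_used=1 → run A
t=8: queue=[C,E,B,D,F,H,G,A] q_used=0 → run C
t=9: queue=[C,E,B,D,F,H,G,A] q_used=1 → run C
t=10: queue=[E,B,D,F,H,G,A,C] q_used=0 → run E
t=11: queue=[E,B,D,F,H,G,A,C] q_used=1 → run E
t=12: queue=[B,D,F,H,G,A,C,E] q_used=0 → run B
t=13: queue=[B,D,F,H,G,A,C,E] q_used=1 → run B
t=14: queue=[D,F,H,G,A,C,E,B] q_used=0 → run D
t=15: queue=[D,F,H,G,A,C,E,B] q_used=1 → run D
t=16: queue=[F,H,G,A,C,E,B,D] q_used=0 → run F
t=17: queue=[F,H,G,A,C,E,B,D] q_used=1 → run F
t=18: queue=[H,G,A,C,E,B,D,F] q_used=0 → run H
t=19: queue=[H,G,A,C,E,B,D,F] q_used=1 → run H
t=20: queue=[G,A,C,E,B,D,F,H] q_used=0 → run G
t=21: queue=[G,A,C,E,B,D,F,H] q_used=1 → run G
t=22: queue=[A,C,E,B,D,F,H] q_used=0 → run A
t=23: queue=[C,E,B,D,F,H] q_used=0 → run C
t=24: queue=[E,B,D,F,H] q_used=0 → run E
t=25: queue=[B,D,F,H] q_used=0 → run B
t=26: queue=[B,D,F,H] q_used=1 → run B
t=27: queue=[D,F,H] q_used=0 → run D
t=28: queue=[D,F,H] q_used=1 → run D
t=29: queue=[F,H,D] q_used=0 → run F
t=30: queue=[F,H,D] q_used=1 → run F
t=31: queue=[H,D,F] q_used=0 → run H
t=32: queue=[H,D,F] q_used=1 → run H
t=33: queue=[D,F,H] q_used=0 → run D
t=34: queue=[F,H] q_used=0 → run F
t=35: queue=[H] q_used=0 → run H
t=36: (idle)
t=37: (idle)
t=38: (idle)
t=39: (idle)
t=40: (idle)

running at tick 30 = F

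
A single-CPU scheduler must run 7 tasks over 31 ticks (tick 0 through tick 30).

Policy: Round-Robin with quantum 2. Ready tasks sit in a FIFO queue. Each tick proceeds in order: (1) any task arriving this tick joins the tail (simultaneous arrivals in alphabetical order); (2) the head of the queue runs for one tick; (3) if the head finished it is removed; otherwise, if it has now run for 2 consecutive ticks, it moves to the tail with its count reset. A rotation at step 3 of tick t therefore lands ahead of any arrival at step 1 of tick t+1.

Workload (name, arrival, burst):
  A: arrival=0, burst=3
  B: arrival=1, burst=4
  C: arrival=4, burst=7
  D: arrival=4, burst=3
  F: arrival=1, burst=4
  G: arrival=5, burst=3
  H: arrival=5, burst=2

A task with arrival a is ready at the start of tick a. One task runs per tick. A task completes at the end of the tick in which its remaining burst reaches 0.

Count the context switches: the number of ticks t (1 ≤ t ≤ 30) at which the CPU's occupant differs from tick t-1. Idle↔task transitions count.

context switches = 14

t=0: queue=[A] q_used=0 → run A
t=1: queue=[A,B,F] q_used=1 → run A
t=2: queue=[B,F,A] q_used=0 → run B
t=3: queue=[B,F,A] q_used=1 → run B
t=4: queue=[F,A,B,C,D] q_used=0 → run F
t=5: queue=[F,A,B,C,D,G,H] q_used=1 → run F
t=6: queue=[A,B,C,D,G,H,F] q_used=0 → run A
t=7: queue=[B,C,D,G,H,F] q_used=0 → run B
t=8: queue=[B,C,D,G,H,F] q_used=1 → run B
t=9: queue=[C,D,G,H,F] q_used=0 → run C
t=10: queue=[C,D,G,H,F] q_used=1 → run C
t=11: queue=[D,G,H,F,C] q_used=0 → run D
t=12: queue=[D,G,H,F,C] q_used=1 → run D
t=13: queue=[G,H,F,C,D] q_used=0 → run G
t=14: queue=[G,H,F,C,D] q_used=1 → run G
t=15: queue=[H,F,C,D,G] q_used=0 → run H
t=16: queue=[H,F,C,D,G] q_used=1 → run H
t=17: queue=[F,C,D,G] q_used=0 → run F
t=18: queue=[F,C,D,G] q_used=1 → run F
t=19: queue=[C,D,G] q_used=0 → run C
t=20: queue=[C,D,G] q_used=1 → run C
t=21: queue=[D,G,C] q_used=0 → run D
t=22: queue=[G,C] q_used=0 → run G
t=23: queue=[C] q_used=0 → run C
t=24: queue=[C] q_used=1 → run C
t=25: queue=[C] q_used=0 → run C
t=26: (idle)
t=27: (idle)
t=28: (idle)
t=29: (idle)
t=30: (idle)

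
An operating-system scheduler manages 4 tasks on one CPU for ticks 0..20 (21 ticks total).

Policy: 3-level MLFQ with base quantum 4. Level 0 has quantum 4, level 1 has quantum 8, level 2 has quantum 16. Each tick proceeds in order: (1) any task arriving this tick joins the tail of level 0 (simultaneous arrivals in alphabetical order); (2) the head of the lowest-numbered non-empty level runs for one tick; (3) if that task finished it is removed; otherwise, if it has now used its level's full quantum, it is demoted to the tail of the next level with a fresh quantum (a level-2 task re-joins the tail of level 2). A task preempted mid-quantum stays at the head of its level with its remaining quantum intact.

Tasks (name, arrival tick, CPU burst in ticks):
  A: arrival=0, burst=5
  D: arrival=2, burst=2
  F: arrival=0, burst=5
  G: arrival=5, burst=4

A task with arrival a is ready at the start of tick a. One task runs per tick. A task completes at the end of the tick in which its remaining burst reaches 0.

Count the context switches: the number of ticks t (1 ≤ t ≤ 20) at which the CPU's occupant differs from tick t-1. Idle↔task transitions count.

t=0: L0/L1/L2 = AF/-/- → run A
t=1: L0/L1/L2 = AF/-/- → run A
t=2: L0/L1/L2 = AFD/-/- → run A
t=3: L0/L1/L2 = AFD/-/- → run A
t=4: L0/L1/L2 = FD/A/- → run F
t=5: L0/L1/L2 = FDG/A/- → run F
t=6: L0/L1/L2 = FDG/A/- → run F
t=7: L0/L1/L2 = FDG/A/- → run F
t=8: L0/L1/L2 = DG/AF/- → run D
t=9: L0/L1/L2 = DG/AF/- → run D
t=10: L0/L1/L2 = G/AF/- → run G
t=11: L0/L1/L2 = G/AF/- → run G
t=12: L0/L1/L2 = G/AF/- → run G
t=13: L0/L1/L2 = G/AF/- → run G
t=14: L0/L1/L2 = -/AF/- → run A
t=15: L0/L1/L2 = -/F/- → run F
t=16: (idle)
t=17: (idle)
t=18: (idle)
t=19: (idle)
t=20: (idle)

context switches = 6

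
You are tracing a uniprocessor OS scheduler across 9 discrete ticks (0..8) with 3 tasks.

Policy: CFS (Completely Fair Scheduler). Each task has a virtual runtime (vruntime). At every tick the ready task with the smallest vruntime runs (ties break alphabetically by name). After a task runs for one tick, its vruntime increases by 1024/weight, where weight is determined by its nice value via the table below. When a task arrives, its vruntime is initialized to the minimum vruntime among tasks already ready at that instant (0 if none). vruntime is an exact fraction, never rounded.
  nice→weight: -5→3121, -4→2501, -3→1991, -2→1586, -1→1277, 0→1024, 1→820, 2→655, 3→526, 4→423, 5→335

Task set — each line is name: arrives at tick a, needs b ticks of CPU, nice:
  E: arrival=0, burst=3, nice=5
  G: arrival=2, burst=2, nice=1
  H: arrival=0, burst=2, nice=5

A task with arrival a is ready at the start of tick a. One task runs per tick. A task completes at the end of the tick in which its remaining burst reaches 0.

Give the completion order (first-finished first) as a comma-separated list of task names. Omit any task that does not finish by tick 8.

completion order = H, G, E

t=0: vr[E=0 H=0] → run E
t=1: vr[E=1024/335 H=0] → run H
t=2: vr[E=1024/335 G=1024/335 H=1024/335] → run E
t=3: vr[E=2048/335 G=1024/335 H=1024/335] → run G
t=4: vr[E=2048/335 G=59136/13735 H=1024/335] → run H
t=5: vr[E=2048/335 G=59136/13735] → run G
t=6: vr[E=2048/335] → run E
t=7: (idle)
t=8: (idle)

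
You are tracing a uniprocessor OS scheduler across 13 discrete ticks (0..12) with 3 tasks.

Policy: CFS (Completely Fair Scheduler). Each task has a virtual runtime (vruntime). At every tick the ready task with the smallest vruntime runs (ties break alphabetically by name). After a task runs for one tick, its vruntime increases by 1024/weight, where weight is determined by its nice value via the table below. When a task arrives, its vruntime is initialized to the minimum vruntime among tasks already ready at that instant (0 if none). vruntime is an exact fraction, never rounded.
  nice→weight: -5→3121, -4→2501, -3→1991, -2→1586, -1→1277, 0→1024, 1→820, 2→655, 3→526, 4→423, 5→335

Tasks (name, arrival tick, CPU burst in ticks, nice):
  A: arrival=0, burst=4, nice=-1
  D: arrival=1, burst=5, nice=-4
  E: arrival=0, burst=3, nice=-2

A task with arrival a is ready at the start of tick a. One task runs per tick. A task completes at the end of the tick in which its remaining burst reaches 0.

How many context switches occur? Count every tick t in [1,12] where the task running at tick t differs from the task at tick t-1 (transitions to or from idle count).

context switches = 11

t=0: vr[A=0 E=0] → run A
t=1: vr[A=1024/1277 D=0 E=0] → run D
t=2: vr[A=1024/1277 D=1024/2501 E=0] → run E
t=3: vr[A=1024/1277 D=1024/2501 E=512/793] → run D
t=4: vr[A=1024/1277 D=2048/2501 E=512/793] → run E
t=5: vr[A=1024/1277 D=2048/2501 E=1024/793] → run A
t=6: vr[A=2048/1277 D=2048/2501 E=1024/793] → run D
t=7: vr[A=2048/1277 D=3072/2501 E=1024/793] → run D
t=8: vr[A=2048/1277 D=4096/2501 E=1024/793] → run E
t=9: vr[A=2048/1277 D=4096/2501] → run A
t=10: vr[A=3072/1277 D=4096/2501] → run D
t=11: vr[A=3072/1277] → run A
t=12: (idle)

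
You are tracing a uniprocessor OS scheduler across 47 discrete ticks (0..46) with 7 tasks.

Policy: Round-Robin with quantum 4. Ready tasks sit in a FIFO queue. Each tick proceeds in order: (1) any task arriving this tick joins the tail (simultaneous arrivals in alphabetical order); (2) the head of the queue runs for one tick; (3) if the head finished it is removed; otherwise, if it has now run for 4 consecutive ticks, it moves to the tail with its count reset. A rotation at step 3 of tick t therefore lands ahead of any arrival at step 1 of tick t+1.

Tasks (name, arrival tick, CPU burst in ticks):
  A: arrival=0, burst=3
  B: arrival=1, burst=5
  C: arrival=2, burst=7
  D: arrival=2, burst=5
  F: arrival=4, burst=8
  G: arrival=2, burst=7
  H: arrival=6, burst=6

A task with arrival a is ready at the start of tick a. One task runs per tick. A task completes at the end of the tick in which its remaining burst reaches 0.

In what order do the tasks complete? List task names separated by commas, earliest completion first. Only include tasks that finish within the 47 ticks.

t=0: queue=[A] q_used=0 → run A
t=1: queue=[A,B] q_used=1 → run A
t=2: queue=[A,B,C,D,G] q_used=2 → run A
t=3: queue=[B,C,D,G] q_used=0 → run B
t=4: queue=[B,C,D,G,F] q_used=1 → run B
t=5: queue=[B,C,D,G,F] q_used=2 → run B
t=6: queue=[B,C,D,G,F,H] q_used=3 → run B
t=7: queue=[C,D,G,F,H,B] q_used=0 → run C
t=8: queue=[C,D,G,F,H,B] q_used=1 → run C
t=9: queue=[C,D,G,F,H,B] q_used=2 → run C
t=10: queue=[C,D,G,F,H,B] q_used=3 → run C
t=11: queue=[D,G,F,H,B,C] q_used=0 → run D
t=12: queue=[D,G,F,H,B,C] q_used=1 → run D
t=13: queue=[D,G,F,H,B,C] q_used=2 → run D
t=14: queue=[D,G,F,H,B,C] q_used=3 → run D
t=15: queue=[G,F,H,B,C,D] q_used=0 → run G
t=16: queue=[G,F,H,B,C,D] q_used=1 → run G
t=17: queue=[G,F,H,B,C,D] q_used=2 → run G
t=18: queue=[G,F,H,B,C,D] q_used=3 → run G
t=19: queue=[F,H,B,C,D,G] q_used=0 → run F
t=20: queue=[F,H,B,C,D,G] q_used=1 → run F
t=21: queue=[F,H,B,C,D,G] q_used=2 → run F
t=22: queue=[F,H,B,C,D,G] q_used=3 → run F
t=23: queue=[H,B,C,D,G,F] q_used=0 → run H
t=24: queue=[H,B,C,D,G,F] q_used=1 → run H
t=25: queue=[H,B,C,D,G,F] q_used=2 → run H
t=26: queue=[H,B,C,D,G,F] q_used=3 → run H
t=27: queue=[B,C,D,G,F,H] q_used=0 → run B
t=28: queue=[C,D,G,F,H] q_used=0 → run C
t=29: queue=[C,D,G,F,H] q_used=1 → run C
t=30: queue=[C,D,G,F,H] q_used=2 → run C
t=31: queue=[D,G,F,H] q_used=0 → run D
t=32: queue=[G,F,H] q_used=0 → run G
t=33: queue=[G,F,H] q_used=1 → run G
t=34: queue=[G,F,H] q_used=2 → run G
t=35: queue=[F,H] q_used=0 → run F
t=36: queue=[F,H] q_used=1 → run F
t=37: queue=[F,H] q_used=2 → run F
t=38: queue=[F,H] q_used=3 → run F
t=39: queue=[H] q_used=0 → run H
t=40: queue=[H] q_used=1 → run H
t=41: (idle)
t=42: (idle)
t=43: (idle)
t=44: (idle)
t=45: (idle)
t=46: (idle)

completion order = A, B, C, D, G, F, H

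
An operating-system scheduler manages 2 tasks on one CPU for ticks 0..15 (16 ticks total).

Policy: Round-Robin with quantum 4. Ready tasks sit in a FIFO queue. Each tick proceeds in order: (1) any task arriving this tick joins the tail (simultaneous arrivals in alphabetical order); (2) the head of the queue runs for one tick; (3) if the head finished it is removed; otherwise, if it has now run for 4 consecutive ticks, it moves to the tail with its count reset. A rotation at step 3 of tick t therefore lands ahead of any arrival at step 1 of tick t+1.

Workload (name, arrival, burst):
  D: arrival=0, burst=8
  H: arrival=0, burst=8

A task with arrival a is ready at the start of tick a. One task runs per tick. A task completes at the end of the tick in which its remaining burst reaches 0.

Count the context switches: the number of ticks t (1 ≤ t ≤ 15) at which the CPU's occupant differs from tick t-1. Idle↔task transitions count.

t=0: queue=[D,H] q_used=0 → run D
t=1: queue=[D,H] q_used=1 → run D
t=2: queue=[D,H] q_used=2 → run D
t=3: queue=[D,H] q_used=3 → run D
t=4: queue=[H,D] q_used=0 → run H
t=5: queue=[H,D] q_used=1 → run H
t=6: queue=[H,D] q_used=2 → run H
t=7: queue=[H,D] q_used=3 → run H
t=8: queue=[D,H] q_used=0 → run D
t=9: queue=[D,H] q_used=1 → run D
t=10: queue=[D,H] q_used=2 → run D
t=11: queue=[D,H] q_used=3 → run D
t=12: queue=[H] q_used=0 → run H
t=13: queue=[H] q_used=1 → run H
t=14: queue=[H] q_used=2 → run H
t=15: queue=[H] q_used=3 → run H

context switches = 3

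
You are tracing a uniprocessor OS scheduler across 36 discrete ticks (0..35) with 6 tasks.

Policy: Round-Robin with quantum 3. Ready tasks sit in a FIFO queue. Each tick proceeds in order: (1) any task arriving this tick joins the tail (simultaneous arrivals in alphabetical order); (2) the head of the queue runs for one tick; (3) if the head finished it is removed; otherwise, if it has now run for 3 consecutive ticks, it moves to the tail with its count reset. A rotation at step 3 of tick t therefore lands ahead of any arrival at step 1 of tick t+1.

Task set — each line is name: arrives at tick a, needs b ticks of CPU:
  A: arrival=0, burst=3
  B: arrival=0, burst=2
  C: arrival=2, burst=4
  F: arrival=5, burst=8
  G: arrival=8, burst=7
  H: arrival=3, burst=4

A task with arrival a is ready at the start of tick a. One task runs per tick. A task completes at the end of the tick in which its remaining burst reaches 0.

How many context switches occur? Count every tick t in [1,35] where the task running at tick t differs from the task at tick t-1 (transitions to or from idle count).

t=0: queue=[A,B] q_used=0 → run A
t=1: queue=[A,B] q_used=1 → run A
t=2: queue=[A,B,C] q_used=2 → run A
t=3: queue=[B,C,H] q_used=0 → run B
t=4: queue=[B,C,H] q_used=1 → run B
t=5: queue=[C,H,F] q_used=0 → run C
t=6: queue=[C,H,F] q_used=1 → run C
t=7: queue=[C,H,F] q_used=2 → run C
t=8: queue=[H,F,C,G] q_used=0 → run H
t=9: queue=[H,F,C,G] q_used=1 → run H
t=10: queue=[H,F,C,G] q_used=2 → run H
t=11: queue=[F,C,G,H] q_used=0 → run F
t=12: queue=[F,C,G,H] q_used=1 → run F
t=13: queue=[F,C,G,H] q_used=2 → run F
t=14: queue=[C,G,H,F] q_used=0 → run C
t=15: queue=[G,H,F] q_used=0 → run G
t=16: queue=[G,H,F] q_used=1 → run G
t=17: queue=[G,H,F] q_used=2 → run G
t=18: queue=[H,F,G] q_used=0 → run H
t=19: queue=[F,G] q_used=0 → run F
t=20: queue=[F,G] q_used=1 → run F
t=21: queue=[F,G] q_used=2 → run F
t=22: queue=[G,F] q_used=0 → run G
t=23: queue=[G,F] q_used=1 → run G
t=24: queue=[G,F] q_used=2 → run G
t=25: queue=[F,G] q_used=0 → run F
t=26: queue=[F,G] q_used=1 → run F
t=27: queue=[G] q_used=0 → run G
t=28: (idle)
t=29: (idle)
t=30: (idle)
t=31: (idle)
t=32: (idle)
t=33: (idle)
t=34: (idle)
t=35: (idle)

context switches = 12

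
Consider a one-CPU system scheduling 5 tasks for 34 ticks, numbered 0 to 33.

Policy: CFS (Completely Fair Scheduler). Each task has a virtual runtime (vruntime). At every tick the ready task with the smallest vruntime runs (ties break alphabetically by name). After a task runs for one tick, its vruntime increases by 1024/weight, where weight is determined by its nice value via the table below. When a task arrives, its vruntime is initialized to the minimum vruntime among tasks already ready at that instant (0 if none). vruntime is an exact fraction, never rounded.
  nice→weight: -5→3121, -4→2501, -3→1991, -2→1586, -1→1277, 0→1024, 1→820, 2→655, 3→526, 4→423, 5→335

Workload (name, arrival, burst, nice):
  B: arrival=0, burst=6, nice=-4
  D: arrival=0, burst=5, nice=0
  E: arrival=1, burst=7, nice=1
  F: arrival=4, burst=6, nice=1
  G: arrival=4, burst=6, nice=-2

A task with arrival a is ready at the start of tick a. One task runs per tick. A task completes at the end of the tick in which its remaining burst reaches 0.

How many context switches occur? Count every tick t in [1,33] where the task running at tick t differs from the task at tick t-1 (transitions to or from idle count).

t=0: vr[B=0 D=0] → run B
t=1: vr[B=1024/2501 D=0 E=0] → run D
t=2: vr[B=1024/2501 D=1 E=0] → run E
t=3: vr[B=1024/2501 D=1 E=256/205] → run B
t=4: vr[B=2048/2501 D=1 E=256/205 F=2048/2501 G=2048/2501] → run B
t=5: vr[B=3072/2501 D=1 E=256/205 F=2048/2501 G=2048/2501] → run F
t=6: vr[B=3072/2501 D=1 E=256/205 F=25856/12505 G=2048/2501] → run G
t=7: vr[B=3072/2501 D=1 E=256/205 F=25856/12505 G=47616/32513] → run D
t=8: vr[B=3072/2501 D=2 E=256/205 F=25856/12505 G=47616/32513] → run B
t=9: vr[B=4096/2501 D=2 E=256/205 F=25856/12505 G=47616/32513] → run E
t=10: vr[B=4096/2501 D=2 E=512/205 F=25856/12505 G=47616/32513] → run G
t=11: vr[B=4096/2501 D=2 E=512/205 F=25856/12505 G=68608/32513] → run B
t=12: vr[B=5120/2501 D=2 E=512/205 F=25856/12505 G=68608/32513] → run D
t=13: vr[B=5120/2501 D=3 E=512/205 F=25856/12505 G=68608/32513] → run B
t=14: vr[D=3 E=512/205 F=25856/12505 G=68608/32513] → run F
t=15: vr[D=3 E=512/205 F=41472/12505 G=68608/32513] → run G
t=16: vr[D=3 E=512/205 F=41472/12505 G=89600/32513] → run E
t=17: vr[D=3 E=768/205 F=41472/12505 G=89600/32513] → run G
t=18: vr[D=3 E=768/205 F=41472/12505 G=110592/32513] → run D
t=19: vr[D=4 E=768/205 F=41472/12505 G=110592/32513] → run F
t=20: vr[D=4 E=768/205 F=57088/12505 G=110592/32513] → run G
t=21: vr[D=4 E=768/205 F=57088/12505 G=131584/32513] → run E
t=22: vr[D=4 E=1024/205 F=57088/12505 G=131584/32513] → run D
t=23: vr[E=1024/205 F=57088/12505 G=131584/32513] → run G
t=24: vr[E=1024/205 F=57088/12505] → run F
t=25: vr[E=1024/205 F=72704/12505] → run E
t=26: vr[E=256/41 F=72704/12505] → run F
t=27: vr[E=256/41 F=17664/2501] → run E
t=28: vr[E=1536/205 F=17664/2501] → run F
t=29: vr[E=1536/205] → run E
t=30: (idle)
t=31: (idle)
t=32: (idle)
t=33: (idle)

context switches = 29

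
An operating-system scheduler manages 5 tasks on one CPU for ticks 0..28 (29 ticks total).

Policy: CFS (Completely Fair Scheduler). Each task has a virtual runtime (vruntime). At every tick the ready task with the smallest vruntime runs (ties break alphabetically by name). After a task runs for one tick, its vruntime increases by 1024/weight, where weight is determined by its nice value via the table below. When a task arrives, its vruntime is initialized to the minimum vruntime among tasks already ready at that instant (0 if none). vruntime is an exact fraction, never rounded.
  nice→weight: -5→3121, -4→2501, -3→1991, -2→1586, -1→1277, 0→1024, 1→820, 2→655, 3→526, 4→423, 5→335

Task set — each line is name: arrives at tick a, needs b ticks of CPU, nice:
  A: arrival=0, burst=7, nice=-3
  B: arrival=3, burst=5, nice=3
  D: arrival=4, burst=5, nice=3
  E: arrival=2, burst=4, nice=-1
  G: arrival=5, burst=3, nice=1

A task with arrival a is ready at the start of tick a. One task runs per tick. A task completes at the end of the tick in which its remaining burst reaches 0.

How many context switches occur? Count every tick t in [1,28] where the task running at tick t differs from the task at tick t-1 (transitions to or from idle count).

t=0: vr[A=0] → run A
t=1: vr[A=1024/1991] → run A
t=2: vr[A=2048/1991 E=2048/1991] → run A
t=3: vr[A=3072/1991 B=2048/1991 E=2048/1991] → run B
t=4: vr[A=3072/1991 B=1558016/523633 D=2048/1991 E=2048/1991] → run D
t=5: vr[A=3072/1991 B=1558016/523633 D=1558016/523633 E=2048/1991 G=2048/1991] → run E
t=6: vr[A=3072/1991 B=1558016/523633 D=1558016/523633 E=4654080/2542507 G=2048/1991] → run G
t=7: vr[A=3072/1991 B=1558016/523633 D=1558016/523633 E=4654080/2542507 G=929536/408155] → run A
t=8: vr[A=4096/1991 B=1558016/523633 D=1558016/523633 E=4654080/2542507 G=929536/408155] → run E
t=9: vr[A=4096/1991 B=1558016/523633 D=1558016/523633 E=6692864/2542507 G=929536/408155] → run A
t=10: vr[A=5120/1991 B=1558016/523633 D=1558016/523633 E=6692864/2542507 G=929536/408155] → run G
t=11: vr[A=5120/1991 B=1558016/523633 D=1558016/523633 E=6692864/2542507 G=1439232/408155] → run A
t=12: vr[A=6144/1991 B=1558016/523633 D=1558016/523633 E=6692864/2542507 G=1439232/408155] → run E
t=13: vr[A=6144/1991 B=1558016/523633 D=1558016/523633 E=8731648/2542507 G=1439232/408155] → run B
t=14: vr[A=6144/1991 B=2577408/523633 D=1558016/523633 E=8731648/2542507 G=1439232/408155] → run D
t=15: vr[A=6144/1991 B=2577408/523633 D=2577408/523633 E=8731648/2542507 G=1439232/408155] → run A
t=16: vr[B=2577408/523633 D=2577408/523633 E=8731648/2542507 G=1439232/408155] → run E
t=17: vr[B=2577408/523633 D=2577408/523633 G=1439232/408155] → run G
t=18: vr[B=2577408/523633 D=2577408/523633] → run B
t=19: vr[B=3596800/523633 D=2577408/523633] → run D
t=20: vr[B=3596800/523633 D=3596800/523633] → run B
t=21: vr[B=4616192/523633 D=3596800/523633] → run D
t=22: vr[B=4616192/523633 D=4616192/523633] → run B
t=23: vr[D=4616192/523633] → run D
t=24: (idle)
t=25: (idle)
t=26: (idle)
t=27: (idle)
t=28: (idle)

context switches = 22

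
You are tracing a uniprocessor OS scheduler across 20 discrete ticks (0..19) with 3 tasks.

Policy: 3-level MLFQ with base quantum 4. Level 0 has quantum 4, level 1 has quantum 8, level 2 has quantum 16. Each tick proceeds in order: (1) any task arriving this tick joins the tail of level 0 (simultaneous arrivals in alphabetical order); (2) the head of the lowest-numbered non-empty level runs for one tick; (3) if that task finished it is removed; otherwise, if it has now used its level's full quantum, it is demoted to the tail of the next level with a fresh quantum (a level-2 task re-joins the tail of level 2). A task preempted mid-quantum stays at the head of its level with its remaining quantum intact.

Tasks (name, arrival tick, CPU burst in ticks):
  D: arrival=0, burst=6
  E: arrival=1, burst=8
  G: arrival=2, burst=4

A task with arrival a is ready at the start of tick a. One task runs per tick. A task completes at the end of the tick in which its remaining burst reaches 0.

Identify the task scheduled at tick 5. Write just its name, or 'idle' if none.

running at tick 5 = E

t=0: L0/L1/L2 = D/-/- → run D
t=1: L0/L1/L2 = DE/-/- → run D
t=2: L0/L1/L2 = DEG/-/- → run D
t=3: L0/L1/L2 = DEG/-/- → run D
t=4: L0/L1/L2 = EG/D/- → run E
t=5: L0/L1/L2 = EG/D/- → run E
t=6: L0/L1/L2 = EG/D/- → run E
t=7: L0/L1/L2 = EG/D/- → run E
t=8: L0/L1/L2 = G/DE/- → run G
t=9: L0/L1/L2 = G/DE/- → run G
t=10: L0/L1/L2 = G/DE/- → run G
t=11: L0/L1/L2 = G/DE/- → run G
t=12: L0/L1/L2 = -/DE/- → run D
t=13: L0/L1/L2 = -/DE/- → run D
t=14: L0/L1/L2 = -/E/- → run E
t=15: L0/L1/L2 = -/E/- → run E
t=16: L0/L1/L2 = -/E/- → run E
t=17: L0/L1/L2 = -/E/- → run E
t=18: (idle)
t=19: (idle)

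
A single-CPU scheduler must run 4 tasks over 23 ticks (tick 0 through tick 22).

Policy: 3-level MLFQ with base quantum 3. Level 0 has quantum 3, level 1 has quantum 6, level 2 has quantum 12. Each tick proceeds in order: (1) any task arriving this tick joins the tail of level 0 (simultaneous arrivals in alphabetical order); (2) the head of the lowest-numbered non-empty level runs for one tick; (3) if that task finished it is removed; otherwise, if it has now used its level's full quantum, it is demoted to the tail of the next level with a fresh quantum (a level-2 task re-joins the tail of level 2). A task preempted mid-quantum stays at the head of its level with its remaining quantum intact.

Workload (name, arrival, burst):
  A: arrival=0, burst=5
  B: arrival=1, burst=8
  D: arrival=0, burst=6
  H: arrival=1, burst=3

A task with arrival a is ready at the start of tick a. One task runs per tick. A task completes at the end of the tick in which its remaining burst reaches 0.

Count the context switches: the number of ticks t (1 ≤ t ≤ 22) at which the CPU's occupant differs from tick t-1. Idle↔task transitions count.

context switches = 7

t=0: L0/L1/L2 = AD/-/- → run A
t=1: L0/L1/L2 = ADBH/-/- → run A
t=2: L0/L1/L2 = ADBH/-/- → run A
t=3: L0/L1/L2 = DBH/A/- → run D
t=4: L0/L1/L2 = DBH/A/- → run D
t=5: L0/L1/L2 = DBH/A/- → run D
t=6: L0/L1/L2 = BH/AD/- → run B
t=7: L0/L1/L2 = BH/AD/- → run B
t=8: L0/L1/L2 = BH/AD/- → run B
t=9: L0/L1/L2 = H/ADB/- → run H
t=10: L0/L1/L2 = H/ADB/- → run H
t=11: L0/L1/L2 = H/ADB/- → run H
t=12: L0/L1/L2 = -/ADB/- → run A
t=13: L0/L1/L2 = -/ADB/- → run A
t=14: L0/L1/L2 = -/DB/- → run D
t=15: L0/L1/L2 = -/DB/- → run D
t=16: L0/L1/L2 = -/DB/- → run D
t=17: L0/L1/L2 = -/B/- → run B
t=18: L0/L1/L2 = -/B/- → run B
t=19: L0/L1/L2 = -/B/- → run B
t=20: L0/L1/L2 = -/B/- → run B
t=21: L0/L1/L2 = -/B/- → run B
t=22: (idle)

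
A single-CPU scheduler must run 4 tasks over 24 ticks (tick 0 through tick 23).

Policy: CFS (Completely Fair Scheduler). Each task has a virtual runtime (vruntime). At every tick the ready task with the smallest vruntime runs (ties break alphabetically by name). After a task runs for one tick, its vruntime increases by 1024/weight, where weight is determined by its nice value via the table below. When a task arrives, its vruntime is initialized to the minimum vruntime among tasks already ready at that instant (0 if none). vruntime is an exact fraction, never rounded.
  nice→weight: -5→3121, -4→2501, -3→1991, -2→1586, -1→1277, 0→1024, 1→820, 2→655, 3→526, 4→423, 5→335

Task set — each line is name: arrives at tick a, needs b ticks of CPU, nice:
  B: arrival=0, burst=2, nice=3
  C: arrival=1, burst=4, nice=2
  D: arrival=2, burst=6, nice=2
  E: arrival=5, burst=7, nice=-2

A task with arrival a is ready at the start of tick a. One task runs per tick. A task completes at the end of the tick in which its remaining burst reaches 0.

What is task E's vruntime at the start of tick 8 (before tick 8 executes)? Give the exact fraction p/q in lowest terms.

vruntime(E, start of tick 8) = 655904256/136606145

t=0: vr[B=0] → run B
t=1: vr[B=512/263 C=512/263] → run B
t=2: vr[C=512/263 D=512/263] → run C
t=3: vr[C=604672/172265 D=512/263] → run D
t=4: vr[C=604672/172265 D=604672/172265] → run C
t=5: vr[C=873984/172265 D=604672/172265 E=604672/172265] → run D
t=6: vr[C=873984/172265 D=873984/172265 E=604672/172265] → run E
t=7: vr[C=873984/172265 D=873984/172265 E=567704576/136606145] → run E
t=8: vr[C=873984/172265 D=873984/172265 E=655904256/136606145] → run E
t=9: vr[C=873984/172265 D=873984/172265 E=744103936/136606145] → run C
t=10: vr[C=1143296/172265 D=873984/172265 E=744103936/136606145] → run D
t=11: vr[C=1143296/172265 D=1143296/172265 E=744103936/136606145] → run E
t=12: vr[C=1143296/172265 D=1143296/172265 E=832303616/136606145] → run E
t=13: vr[C=1143296/172265 D=1143296/172265 E=920503296/136606145] → run C
t=14: vr[D=1143296/172265 E=920503296/136606145] → run D
t=15: vr[D=1412608/172265 E=920503296/136606145] → run E
t=16: vr[D=1412608/172265 E=1008702976/136606145] → run E
t=17: vr[D=1412608/172265] → run D
t=18: vr[D=336384/34453] → run D
t=19: (idle)
t=20: (idle)
t=21: (idle)
t=22: (idle)
t=23: (idle)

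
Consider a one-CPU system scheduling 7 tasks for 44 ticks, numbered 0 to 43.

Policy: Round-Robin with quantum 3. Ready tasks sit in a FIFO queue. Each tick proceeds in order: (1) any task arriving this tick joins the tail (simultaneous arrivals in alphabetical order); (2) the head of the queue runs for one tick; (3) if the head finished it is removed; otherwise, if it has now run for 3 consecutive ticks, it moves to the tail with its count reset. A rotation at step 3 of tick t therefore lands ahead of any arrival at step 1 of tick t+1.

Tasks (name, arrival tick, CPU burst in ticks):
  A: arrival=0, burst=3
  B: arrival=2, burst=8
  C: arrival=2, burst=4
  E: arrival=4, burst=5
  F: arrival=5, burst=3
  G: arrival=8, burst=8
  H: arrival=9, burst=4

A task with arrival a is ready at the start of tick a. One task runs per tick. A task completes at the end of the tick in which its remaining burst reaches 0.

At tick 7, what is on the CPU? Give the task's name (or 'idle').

running at tick 7 = C

t=0: queue=[A] q_used=0 → run A
t=1: queue=[A] q_used=1 → run A
t=2: queue=[A,B,C] q_used=2 → run A
t=3: queue=[B,C] q_used=0 → run B
t=4: queue=[B,C,E] q_used=1 → run B
t=5: queue=[B,C,E,F] q_used=2 → run B
t=6: queue=[C,E,F,B] q_used=0 → run C
t=7: queue=[C,E,F,B] q_used=1 → run C
t=8: queue=[C,E,F,B,G] q_used=2 → run C
t=9: queue=[E,F,B,G,C,H] q_used=0 → run E
t=10: queue=[E,F,B,G,C,H] q_used=1 → run E
t=11: queue=[E,F,B,G,C,H] q_used=2 → run E
t=12: queue=[F,B,G,C,H,E] q_used=0 → run F
t=13: queue=[F,B,G,C,H,E] q_used=1 → run F
t=14: queue=[F,B,G,C,H,E] q_used=2 → run F
t=15: queue=[B,G,C,H,E] q_used=0 → run B
t=16: queue=[B,G,C,H,E] q_used=1 → run B
t=17: queue=[B,G,C,H,E] q_used=2 → run B
t=18: queue=[G,C,H,E,B] q_used=0 → run G
t=19: queue=[G,C,H,E,B] q_used=1 → run G
t=20: queue=[G,C,H,E,B] q_used=2 → run G
t=21: queue=[C,H,E,B,G] q_used=0 → run C
t=22: queue=[H,E,B,G] q_used=0 → run H
t=23: queue=[H,E,B,G] q_used=1 → run H
t=24: queue=[H,E,B,G] q_used=2 → run H
t=25: queue=[E,B,G,H] q_used=0 → run E
t=26: queue=[E,B,G,H] q_used=1 → run E
t=27: queue=[B,G,H] q_used=0 → run B
t=28: queue=[B,G,H] q_used=1 → run B
t=29: queue=[G,H] q_used=0 → run G
t=30: queue=[G,H] q_used=1 → run G
t=31: queue=[G,H] q_used=2 → run G
t=32: queue=[H,G] q_used=0 → run H
t=33: queue=[G] q_used=0 → run G
t=34: queue=[G] q_used=1 → run G
t=35: (idle)
t=36: (idle)
t=37: (idle)
t=38: (idle)
t=39: (idle)
t=40: (idle)
t=41: (idle)
t=42: (idle)
t=43: (idle)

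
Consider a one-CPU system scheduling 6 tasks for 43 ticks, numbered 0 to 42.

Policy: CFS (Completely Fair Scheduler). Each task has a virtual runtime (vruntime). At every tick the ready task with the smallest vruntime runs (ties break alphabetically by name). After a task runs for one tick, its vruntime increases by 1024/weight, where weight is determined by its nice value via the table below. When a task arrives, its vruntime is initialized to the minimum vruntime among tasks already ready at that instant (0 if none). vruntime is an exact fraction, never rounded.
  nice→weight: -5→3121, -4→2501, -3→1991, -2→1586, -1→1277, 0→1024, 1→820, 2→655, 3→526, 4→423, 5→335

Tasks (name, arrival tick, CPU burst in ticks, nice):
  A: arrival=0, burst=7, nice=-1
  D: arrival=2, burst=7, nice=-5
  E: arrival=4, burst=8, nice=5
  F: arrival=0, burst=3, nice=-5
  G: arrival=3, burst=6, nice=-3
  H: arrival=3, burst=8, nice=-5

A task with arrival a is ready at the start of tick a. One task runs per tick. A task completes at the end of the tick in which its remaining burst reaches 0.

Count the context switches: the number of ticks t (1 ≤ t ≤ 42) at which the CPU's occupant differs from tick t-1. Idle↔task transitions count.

context switches = 33

t=0: vr[A=0 F=0] → run A
t=1: vr[A=1024/1277 F=0] → run F
t=2: vr[A=1024/1277 D=1024/3121 F=1024/3121] → run D
t=3: vr[A=1024/1277 D=2048/3121 F=1024/3121 G=1024/3121 H=1024/3121] → run F
t=4: vr[A=1024/1277 D=2048/3121 E=1024/3121 F=2048/3121 G=1024/3121 H=1024/3121] → run E
t=5: vr[A=1024/1277 D=2048/3121 E=3538944/1045535 F=2048/3121 G=1024/3121 H=1024/3121] → run G
t=6: vr[A=1024/1277 D=2048/3121 E=3538944/1045535 F=2048/3121 G=5234688/6213911 H=1024/3121] → run H
t=7: vr[A=1024/1277 D=2048/3121 E=3538944/1045535 F=2048/3121 G=5234688/6213911 H=2048/3121] → run D
t=8: vr[A=1024/1277 D=3072/3121 E=3538944/1045535 F=2048/3121 G=5234688/6213911 H=2048/3121] → run F
t=9: vr[A=1024/1277 D=3072/3121 E=3538944/1045535 G=5234688/6213911 H=2048/3121] → run H
t=10: vr[A=1024/1277 D=3072/3121 E=3538944/1045535 G=5234688/6213911 H=3072/3121] → run A
t=11: vr[A=2048/1277 D=3072/3121 E=3538944/1045535 G=5234688/6213911 H=3072/3121] → run G
t=12: vr[A=2048/1277 D=3072/3121 E=3538944/1045535 G=8430592/6213911 H=3072/3121] → run D
t=13: vr[A=2048/1277 D=4096/3121 E=3538944/1045535 G=8430592/6213911 H=3072/3121] → run H
t=14: vr[A=2048/1277 D=4096/3121 E=3538944/1045535 G=8430592/6213911 H=4096/3121] → run D
t=15: vr[A=2048/1277 D=5120/3121 E=3538944/1045535 G=8430592/6213911 H=4096/3121] → run H
t=16: vr[A=2048/1277 D=5120/3121 E=3538944/1045535 G=8430592/6213911 H=5120/3121] → run G
t=17: vr[A=2048/1277 D=5120/3121 E=3538944/1045535 G=11626496/6213911 H=5120/3121] → run A
t=18: vr[A=3072/1277 D=5120/3121 E=3538944/1045535 G=11626496/6213911 H=5120/3121] → run D
t=19: vr[A=3072/1277 D=6144/3121 E=3538944/1045535 G=11626496/6213911 H=5120/3121] → run H
t=20: vr[A=3072/1277 D=6144/3121 E=3538944/1045535 G=11626496/6213911 H=6144/3121] → run G
t=21: vr[A=3072/1277 D=6144/3121 E=3538944/1045535 G=14822400/6213911 H=6144/3121] → run D
t=22: vr[A=3072/1277 D=7168/3121 E=3538944/1045535 G=14822400/6213911 H=6144/3121] → run H
t=23: vr[A=3072/1277 D=7168/3121 E=3538944/1045535 G=14822400/6213911 H=7168/3121] → run D
t=24: vr[A=3072/1277 E=3538944/1045535 G=14822400/6213911 H=7168/3121] → run H
t=25: vr[A=3072/1277 E=3538944/1045535 G=14822400/6213911 H=8192/3121] → run G
t=26: vr[A=3072/1277 E=3538944/1045535 G=18018304/6213911 H=8192/3121] → run A
t=27: vr[A=4096/1277 E=3538944/1045535 G=18018304/6213911 H=8192/3121] → run H
t=28: vr[A=4096/1277 E=3538944/1045535 G=18018304/6213911] → run G
t=29: vr[A=4096/1277 E=3538944/1045535] → run A
t=30: vr[A=5120/1277 E=3538944/1045535] → run E
t=31: vr[A=5120/1277 E=6734848/1045535] → run A
t=32: vr[A=6144/1277 E=6734848/1045535] → run A
t=33: vr[E=6734848/1045535] → run E
t=34: vr[E=9930752/1045535] → run E
t=35: vr[E=13126656/1045535] → run E
t=36: vr[E=3264512/209107] → run E
t=37: vr[E=19518464/1045535] → run E
t=38: vr[E=22714368/1045535] → run E
t=39: (idle)
t=40: (idle)
t=41: (idle)
t=42: (idle)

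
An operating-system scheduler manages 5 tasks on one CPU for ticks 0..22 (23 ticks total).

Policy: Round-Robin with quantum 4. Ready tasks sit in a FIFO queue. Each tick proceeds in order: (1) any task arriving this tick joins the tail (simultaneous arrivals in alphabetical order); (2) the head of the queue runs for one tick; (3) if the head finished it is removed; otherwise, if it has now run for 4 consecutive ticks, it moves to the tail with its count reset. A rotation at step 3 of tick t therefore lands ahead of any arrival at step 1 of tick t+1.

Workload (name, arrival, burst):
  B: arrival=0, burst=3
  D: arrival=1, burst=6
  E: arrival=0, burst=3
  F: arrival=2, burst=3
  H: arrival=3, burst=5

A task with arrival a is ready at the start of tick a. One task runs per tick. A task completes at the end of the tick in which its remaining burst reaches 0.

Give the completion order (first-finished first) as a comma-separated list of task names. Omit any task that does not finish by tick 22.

t=0: queue=[B,E] q_used=0 → run B
t=1: queue=[B,E,D] q_used=1 → run B
t=2: queue=[B,E,D,F] q_used=2 → run B
t=3: queue=[E,D,F,H] q_used=0 → run E
t=4: queue=[E,D,F,H] q_used=1 → run E
t=5: queue=[E,D,F,H] q_used=2 → run E
t=6: queue=[D,F,H] q_used=0 → run D
t=7: queue=[D,F,H] q_used=1 → run D
t=8: queue=[D,F,H] q_used=2 → run D
t=9: queue=[D,F,H] q_used=3 → run D
t=10: queue=[F,H,D] q_used=0 → run F
t=11: queue=[F,H,D] q_used=1 → run F
t=12: queue=[F,H,D] q_used=2 → run F
t=13: queue=[H,D] q_used=0 → run H
t=14: queue=[H,D] q_used=1 → run H
t=15: queue=[H,D] q_used=2 → run H
t=16: queue=[H,D] q_used=3 → run H
t=17: queue=[D,H] q_used=0 → run D
t=18: queue=[D,H] q_used=1 → run D
t=19: queue=[H] q_used=0 → run H
t=20: (idle)
t=21: (idle)
t=22: (idle)

completion order = B, E, F, D, H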